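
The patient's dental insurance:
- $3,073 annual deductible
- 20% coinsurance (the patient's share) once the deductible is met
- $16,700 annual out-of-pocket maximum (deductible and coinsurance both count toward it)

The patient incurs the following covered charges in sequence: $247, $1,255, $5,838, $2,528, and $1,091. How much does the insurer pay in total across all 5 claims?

Bill 1, $247: fully absorbed by the deductible. Cost to patient: $247. OOP to date $247. Plan pays $247 − $247 = $0.
Bill 2, $1,255: all of it applies to the deductible. Patient pays $1,255; OOP now $1,502. Insurer: $1,255 − $1,255 = $0.
Bill 3, $5,838: $1,571 finishes the deductible; $4,267 goes to coinsurance; patient's 20% is $853.40. Patient pays $2,424.40; OOP now $3,926.40. Insurer: $5,838 − $2,424.40 = $3,413.60.
Bill 4, $2,528: deductible met; 20% of $2,528 = $505.60. Patient pays $505.60; OOP now $4,432. Plan pays $2,528 − $505.60 = $2,022.40.
Bill 5, $1,091: deductible met; 20% of $1,091 = $218.20. Patient pays $218.20; OOP now $4,650.20. Plan pays $1,091 − $218.20 = $872.80.
Insurer total = bills − patient's total = $10,959 − $4,650.20 = $6,308.80.

$6,308.80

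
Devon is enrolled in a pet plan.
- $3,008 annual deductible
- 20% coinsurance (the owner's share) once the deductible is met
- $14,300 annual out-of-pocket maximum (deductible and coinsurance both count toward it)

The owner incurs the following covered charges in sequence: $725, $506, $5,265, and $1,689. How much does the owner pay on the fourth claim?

$337.80

Bill 1, $725: entire amount goes to the deductible. Owner pays $725; OOP now $725.
Bill 2, $506: all of it applies to the deductible. Owner pays $506; OOP now $1,231.
Bill 3, $5,265: $1,777 finishes the deductible; $3,488 goes to coinsurance; coinsurance $3,488 × 20% = $697.60. Owner pays $2,474.60; OOP now $3,705.60.
Bill 4, $1,689: 20% coinsurance on $1,689 = $337.80. Owner pays $337.80; OOP now $4,043.40.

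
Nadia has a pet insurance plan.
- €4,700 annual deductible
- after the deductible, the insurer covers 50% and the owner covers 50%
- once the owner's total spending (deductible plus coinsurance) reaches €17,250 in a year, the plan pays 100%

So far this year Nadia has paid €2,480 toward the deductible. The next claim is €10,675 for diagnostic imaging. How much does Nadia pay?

€6,447.50

Deductible still to meet: €4,700 − €2,480 = €2,220.
That leaves €10,675 − €2,220 = €8,455 for coinsurance.
Coinsurance: €8,455 × 50% = €4,227.50.
Owner responsibility before any cap: €2,220 + €4,227.50 = €6,447.50.
Total out-of-pocket so far would be €2,480 + €6,447.50 = €8,927.50, below the €17,250 cap — no reduction.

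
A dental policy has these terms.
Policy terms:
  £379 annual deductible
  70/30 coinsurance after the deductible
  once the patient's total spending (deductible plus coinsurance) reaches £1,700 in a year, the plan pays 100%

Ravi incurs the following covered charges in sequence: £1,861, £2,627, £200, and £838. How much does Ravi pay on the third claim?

£60

#1 (£1,861): deductible takes £379, £1,482 remains; 30% of £1,482 = £444.60. Patient owes £823.60 (running OOP £823.60).
#2 (£2,627): deductible already satisfied, so patient's share is 30% × £2,627 = £788.10. Patient pays £788.10; OOP now £1,611.70.
#3 (£200): deductible met; 30% of £200 = £60. Patient owes £60 (running OOP £1,671.70).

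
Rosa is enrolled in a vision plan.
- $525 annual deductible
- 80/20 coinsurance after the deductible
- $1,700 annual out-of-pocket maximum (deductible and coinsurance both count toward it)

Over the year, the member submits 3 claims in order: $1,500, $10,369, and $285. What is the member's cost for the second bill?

$980

#1 ($1,500): $525 to deductible, leaving $975; coinsurance $975 × 20% = $195. Member owes $720 (running OOP $720).
#2 ($10,369): 20% coinsurance on $10,369 = $2,073.80. That would push OOP to $2,793.80, over the $1,700 cap, so member pays $1,700 − $720 = $980.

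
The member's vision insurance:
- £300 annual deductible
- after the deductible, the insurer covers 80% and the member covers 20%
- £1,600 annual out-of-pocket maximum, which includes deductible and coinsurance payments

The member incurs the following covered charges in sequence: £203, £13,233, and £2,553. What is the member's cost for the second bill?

£1,397

#1 (£203): entire amount goes to the deductible. Member owes £203 (running OOP £203).
#2 (£13,233): deductible takes £97, £13,136 remains; member's 20% is £2,627.20. Deductible plus coinsurance: £97 + £2,627.20 = £2,724.20. That would push OOP to £2,927.20, over the £1,600 cap, so member pays £1,600 − £203 = £1,397.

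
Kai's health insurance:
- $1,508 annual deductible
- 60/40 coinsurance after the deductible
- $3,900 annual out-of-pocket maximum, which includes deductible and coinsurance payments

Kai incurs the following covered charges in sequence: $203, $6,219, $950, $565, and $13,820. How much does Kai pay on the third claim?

$380

Claim 1 — $203: entire amount goes to the deductible. Patient owes $203 (running OOP $203).
Claim 2 — $6,219: deductible takes $1,305, $4,914 remains; 40% of $4,914 = $1,965.60. Patient pays $3,270.60; OOP now $3,473.60.
Claim 3 — $950: deductible met; 40% of $950 = $380. Patient pays $380; OOP now $3,853.60.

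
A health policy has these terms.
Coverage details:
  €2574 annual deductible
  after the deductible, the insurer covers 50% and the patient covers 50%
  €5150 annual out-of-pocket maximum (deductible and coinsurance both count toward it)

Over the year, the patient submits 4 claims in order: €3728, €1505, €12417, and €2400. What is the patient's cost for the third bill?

Claim 1 — €3728: €2574 to deductible, leaving €1154; coinsurance €1154 × 50% = €577. Cost to patient: €3151. OOP to date €3151.
Claim 2 — €1505: deductible met; 50% of €1505 = €752.50. Patient pays €752.50; OOP now €3903.50.
Claim 3 — €12417: deductible already satisfied, so patient's share is 50% × €12417 = €6208.50. Adding that to €3903.50 gives €10112, past the €5150 cap; patient pays only €5150 − €3903.50 = €1246.50.

€1246.50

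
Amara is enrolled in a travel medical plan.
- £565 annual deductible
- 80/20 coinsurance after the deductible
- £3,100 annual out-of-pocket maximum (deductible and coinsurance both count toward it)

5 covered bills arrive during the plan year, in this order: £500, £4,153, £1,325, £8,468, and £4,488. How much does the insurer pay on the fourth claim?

£7,015.60

Claim 1 — £500: entire amount goes to the deductible. Cost to traveler: £500. OOP to date £500. Insurer: £500 − £500 = £0.
Claim 2 — £4,153: £65 to deductible, leaving £4,088; coinsurance £4,088 × 20% = £817.60. Cost to traveler: £882.60. OOP to date £1,382.60. Insurer: £4,153 − £882.60 = £3,270.40.
Claim 3 — £1,325: deductible already satisfied, so traveler's share is 20% × £1,325 = £265. Cost to traveler: £265. OOP to date £1,647.60. Plan pays £1,325 − £265 = £1,060.
Claim 4 — £8,468: deductible met; 20% of £8,468 = £1,693.60. That would push OOP to £3,341.20, over the £3,100 cap, so traveler pays £3,100 − £1,647.60 = £1,452.40. Plan pays £8,468 − £1,452.40 = £7,015.60.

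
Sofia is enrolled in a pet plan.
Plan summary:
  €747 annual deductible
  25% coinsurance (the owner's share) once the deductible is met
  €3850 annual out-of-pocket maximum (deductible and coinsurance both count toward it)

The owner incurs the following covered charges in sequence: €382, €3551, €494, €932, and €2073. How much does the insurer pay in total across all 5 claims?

Bill 1, €382: fully absorbed by the deductible. Cost to owner: €382. OOP to date €382. Insurer: €382 − €382 = €0.
Bill 2, €3551: €365 to deductible, leaving €3186; coinsurance €3186 × 25% = €796.50. Owner owes €1161.50 (running OOP €1543.50). Plan pays €3551 − €1161.50 = €2389.50.
Bill 3, €494: deductible already satisfied, so owner's share is 25% × €494 = €123.50. Cost to owner: €123.50. OOP to date €1667. Plan pays €494 − €123.50 = €370.50.
Bill 4, €932: deductible met; 25% of €932 = €233. Cost to owner: €233. OOP to date €1900. Insurer: €932 − €233 = €699.
Bill 5, €2073: 25% coinsurance on €2073 = €518.25. Cost to owner: €518.25. OOP to date €2418.25. Insurer: €2073 − €518.25 = €1554.75.
Insurer total = bills − owner's total = €7432 − €2418.25 = €5013.75.

€5013.75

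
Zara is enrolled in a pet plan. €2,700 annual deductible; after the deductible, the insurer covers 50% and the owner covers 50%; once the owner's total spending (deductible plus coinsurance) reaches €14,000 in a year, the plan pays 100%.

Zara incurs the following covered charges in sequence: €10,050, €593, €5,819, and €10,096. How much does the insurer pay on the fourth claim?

€5,677

#1 (€10,050): deductible takes €2,700, €7,350 remains; 50% of €7,350 = €3,675. Owner owes €6,375 (running OOP €6,375). Plan pays €10,050 − €6,375 = €3,675.
#2 (€593): deductible already satisfied, so owner's share is 50% × €593 = €296.50. Cost to owner: €296.50. OOP to date €6,671.50. Plan pays €593 − €296.50 = €296.50.
#3 (€5,819): 50% coinsurance on €5,819 = €2,909.50. Owner pays €2,909.50; OOP now €9,581. Plan pays €5,819 − €2,909.50 = €2,909.50.
#4 (€10,096): deductible already satisfied, so owner's share is 50% × €10,096 = €5,048. Adding that to €9,581 gives €14,629, past the €14,000 cap; owner pays only €14,000 − €9,581 = €4,419. Insurer: €10,096 − €4,419 = €5,677.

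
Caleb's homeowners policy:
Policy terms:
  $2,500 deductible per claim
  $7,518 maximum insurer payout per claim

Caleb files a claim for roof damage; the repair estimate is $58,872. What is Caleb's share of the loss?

$51,354

Subtract the deductible: $58,872 − $2,500 = $56,372.
Since $56,372 > $7,518, the payout is capped at $7,518.
The homeowner bears the rest of the original loss: $58,872 − $7,518 = $51,354.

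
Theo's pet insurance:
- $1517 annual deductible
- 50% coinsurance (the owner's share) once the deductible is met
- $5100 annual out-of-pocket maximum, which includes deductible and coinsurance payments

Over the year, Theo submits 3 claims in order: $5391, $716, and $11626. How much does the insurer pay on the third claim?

$10338

Claim 1 — $5391: $1517 finishes the deductible; $3874 goes to coinsurance; coinsurance $3874 × 50% = $1937. Owner owes $3454 (running OOP $3454). Insurer: $5391 − $3454 = $1937.
Claim 2 — $716: deductible met; 50% of $716 = $358. Owner owes $358 (running OOP $3812). Insurer: $716 − $358 = $358.
Claim 3 — $11626: 50% coinsurance on $11626 = $5813. That would push OOP to $9625, over the $5100 cap, so owner pays $5100 − $3812 = $1288. Plan pays $11626 − $1288 = $10338.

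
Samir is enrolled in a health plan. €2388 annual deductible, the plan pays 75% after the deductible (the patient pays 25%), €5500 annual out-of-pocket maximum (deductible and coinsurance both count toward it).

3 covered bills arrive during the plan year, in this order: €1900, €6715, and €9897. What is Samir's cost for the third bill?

€1555.25

Claim 1 — €1900: entire amount goes to the deductible. Patient owes €1900 (running OOP €1900).
Claim 2 — €6715: €488 finishes the deductible; €6227 goes to coinsurance; 25% of €6227 = €1556.75. Cost to patient: €2044.75. OOP to date €3944.75.
Claim 3 — €9897: 25% coinsurance on €9897 = €2474.25. Adding that to €3944.75 gives €6419, past the €5500 cap; patient pays only €5500 − €3944.75 = €1555.25.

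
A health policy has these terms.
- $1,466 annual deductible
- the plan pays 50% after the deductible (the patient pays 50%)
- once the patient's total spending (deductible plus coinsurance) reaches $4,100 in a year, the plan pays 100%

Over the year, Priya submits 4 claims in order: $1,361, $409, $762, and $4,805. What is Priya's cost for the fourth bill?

Bill 1, $1,361: entire amount goes to the deductible. Patient pays $1,361; OOP now $1,361.
Bill 2, $409: deductible takes $105, $304 remains; 50% of $304 = $152. Patient owes $257 (running OOP $1,618).
Bill 3, $762: deductible met; 50% of $762 = $381. Patient owes $381 (running OOP $1,999).
Bill 4, $4,805: deductible already satisfied, so patient's share is 50% × $4,805 = $2,402.50. OOP would hit $4,401.50 > $4,100, so the cap limits the patient to $4,100 − $1,999 = $2,101.

$2,101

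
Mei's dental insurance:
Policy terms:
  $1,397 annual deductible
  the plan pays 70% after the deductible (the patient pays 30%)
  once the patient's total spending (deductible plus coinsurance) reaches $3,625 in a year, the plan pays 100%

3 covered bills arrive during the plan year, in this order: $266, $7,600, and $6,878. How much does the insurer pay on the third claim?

Claim 1 — $266: entire amount goes to the deductible. Patient pays $266; OOP now $266. Insurer: $266 − $266 = $0.
Claim 2 — $7,600: $1,131 to deductible, leaving $6,469; 30% of $6,469 = $1,940.70. Patient pays $3,071.70; OOP now $3,337.70. Insurer: $7,600 − $3,071.70 = $4,528.30.
Claim 3 — $6,878: 30% coinsurance on $6,878 = $2,063.40. OOP would hit $5,401.10 > $3,625, so the cap limits the patient to $3,625 − $3,337.70 = $287.30. Plan pays $6,878 − $287.30 = $6,590.70.

$6,590.70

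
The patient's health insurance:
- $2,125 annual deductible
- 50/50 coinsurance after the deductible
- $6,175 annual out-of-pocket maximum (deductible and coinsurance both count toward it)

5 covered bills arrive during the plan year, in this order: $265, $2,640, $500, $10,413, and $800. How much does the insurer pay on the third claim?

$250

Claim 1 ($265): fully absorbed by the deductible. Cost to patient: $265. OOP to date $265. Insurer: $265 − $265 = $0.
Claim 2 ($2,640): $1,860 finishes the deductible; $780 goes to coinsurance; 50% of $780 = $390. Cost to patient: $2,250. OOP to date $2,515. Plan pays $2,640 − $2,250 = $390.
Claim 3 ($500): deductible already satisfied, so patient's share is 50% × $500 = $250. Patient pays $250; OOP now $2,765. Plan pays $500 − $250 = $250.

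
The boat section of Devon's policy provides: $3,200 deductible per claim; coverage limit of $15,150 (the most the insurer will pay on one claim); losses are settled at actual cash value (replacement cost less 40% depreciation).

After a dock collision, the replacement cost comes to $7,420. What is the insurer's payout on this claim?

At 40% depreciation, ACV = $7,420 − $2,968 = $4,452.
After the deductible, $4,452 − $3,200 = $1,252 remains.
$1,252 is within the $15,150 limit, so the insurer pays $1,252.

$1,252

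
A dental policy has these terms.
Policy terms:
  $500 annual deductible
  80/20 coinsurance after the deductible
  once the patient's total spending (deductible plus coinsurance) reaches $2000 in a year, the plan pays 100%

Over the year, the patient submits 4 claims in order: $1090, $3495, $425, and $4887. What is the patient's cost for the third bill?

$85

Claim 1 — $1090: deductible takes $500, $590 remains; coinsurance $590 × 20% = $118. Patient owes $618 (running OOP $618).
Claim 2 — $3495: deductible met; 20% of $3495 = $699. Patient pays $699; OOP now $1317.
Claim 3 — $425: deductible already satisfied, so patient's share is 20% × $425 = $85. Patient pays $85; OOP now $1402.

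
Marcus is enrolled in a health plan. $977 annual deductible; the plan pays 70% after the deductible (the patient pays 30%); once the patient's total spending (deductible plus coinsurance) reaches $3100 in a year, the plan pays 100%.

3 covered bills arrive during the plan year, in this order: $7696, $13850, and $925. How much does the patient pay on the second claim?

Claim 1 — $7696: $977 finishes the deductible; $6719 goes to coinsurance; patient's 30% is $2015.70. Patient pays $2992.70; OOP now $2992.70.
Claim 2 — $13850: 30% coinsurance on $13850 = $4155. OOP would hit $7147.70 > $3100, so the cap limits the patient to $3100 − $2992.70 = $107.30.

$107.30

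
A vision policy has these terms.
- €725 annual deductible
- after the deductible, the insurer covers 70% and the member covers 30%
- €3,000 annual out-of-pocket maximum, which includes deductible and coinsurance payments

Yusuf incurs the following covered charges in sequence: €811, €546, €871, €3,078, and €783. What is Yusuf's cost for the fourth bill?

Bill 1, €811: €725 finishes the deductible; €86 goes to coinsurance; coinsurance €86 × 30% = €25.80. Member pays €750.80; OOP now €750.80.
Bill 2, €546: deductible met; 30% of €546 = €163.80. Member pays €163.80; OOP now €914.60.
Bill 3, €871: deductible already satisfied, so member's share is 30% × €871 = €261.30. Cost to member: €261.30. OOP to date €1,175.90.
Bill 4, €3,078: 30% coinsurance on €3,078 = €923.40. Member pays €923.40; OOP now €2,099.30.

€923.40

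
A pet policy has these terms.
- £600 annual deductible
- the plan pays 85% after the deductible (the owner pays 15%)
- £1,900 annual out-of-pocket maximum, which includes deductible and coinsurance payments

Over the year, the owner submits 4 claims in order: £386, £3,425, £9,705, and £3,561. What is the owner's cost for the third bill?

£818.35

Claim 1 — £386: entire amount goes to the deductible. Owner owes £386 (running OOP £386).
Claim 2 — £3,425: £214 finishes the deductible; £3,211 goes to coinsurance; owner's 15% is £481.65. Owner pays £695.65; OOP now £1,081.65.
Claim 3 — £9,705: deductible already satisfied, so owner's share is 15% × £9,705 = £1,455.75. That would push OOP to £2,537.40, over the £1,900 cap, so owner pays £1,900 − £1,081.65 = £818.35.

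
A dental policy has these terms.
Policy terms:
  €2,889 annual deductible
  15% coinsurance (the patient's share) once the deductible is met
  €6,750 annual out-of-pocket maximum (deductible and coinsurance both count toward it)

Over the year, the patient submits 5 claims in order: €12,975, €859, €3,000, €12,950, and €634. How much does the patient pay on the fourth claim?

€1,769.25

Bill 1, €12,975: €2,889 finishes the deductible; €10,086 goes to coinsurance; patient's 15% is €1,512.90. Patient pays €4,401.90; OOP now €4,401.90.
Bill 2, €859: deductible already satisfied, so patient's share is 15% × €859 = €128.85. Patient pays €128.85; OOP now €4,530.75.
Bill 3, €3,000: 15% coinsurance on €3,000 = €450. Cost to patient: €450. OOP to date €4,980.75.
Bill 4, €12,950: 15% coinsurance on €12,950 = €1,942.50. Adding that to €4,980.75 gives €6,923.25, past the €6,750 cap; patient pays only €6,750 − €4,980.75 = €1,769.25.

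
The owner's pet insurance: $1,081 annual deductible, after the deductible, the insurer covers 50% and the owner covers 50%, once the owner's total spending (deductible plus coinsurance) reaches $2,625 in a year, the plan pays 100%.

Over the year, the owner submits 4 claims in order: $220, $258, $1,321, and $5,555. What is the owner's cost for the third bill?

$962

Bill 1, $220: fully absorbed by the deductible. Owner pays $220; OOP now $220.
Bill 2, $258: entire amount goes to the deductible. Owner pays $258; OOP now $478.
Bill 3, $1,321: $603 finishes the deductible; $718 goes to coinsurance; owner's 50% is $359. Cost to owner: $962. OOP to date $1,440.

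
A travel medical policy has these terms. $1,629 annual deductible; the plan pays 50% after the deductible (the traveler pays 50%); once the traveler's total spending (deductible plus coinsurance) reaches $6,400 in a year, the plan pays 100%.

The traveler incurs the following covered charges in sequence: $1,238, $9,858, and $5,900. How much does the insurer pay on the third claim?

Claim 1 — $1,238: all of it applies to the deductible. Traveler pays $1,238; OOP now $1,238. Plan pays $1,238 − $1,238 = $0.
Claim 2 — $9,858: deductible takes $391, $9,467 remains; coinsurance $9,467 × 50% = $4,733.50. Traveler pays $5,124.50; OOP now $6,362.50. Insurer: $9,858 − $5,124.50 = $4,733.50.
Claim 3 — $5,900: 50% coinsurance on $5,900 = $2,950. That would push OOP to $9,312.50, over the $6,400 cap, so traveler pays $6,400 − $6,362.50 = $37.50. Plan pays $5,900 − $37.50 = $5,862.50.

$5,862.50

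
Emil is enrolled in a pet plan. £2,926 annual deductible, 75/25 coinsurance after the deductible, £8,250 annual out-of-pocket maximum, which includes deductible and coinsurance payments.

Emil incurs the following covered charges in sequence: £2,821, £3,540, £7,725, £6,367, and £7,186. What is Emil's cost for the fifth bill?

Claim 1 (£2,821): fully absorbed by the deductible. Cost to owner: £2,821. OOP to date £2,821.
Claim 2 (£3,540): £105 finishes the deductible; £3,435 goes to coinsurance; 25% of £3,435 = £858.75. Owner owes £963.75 (running OOP £3,784.75).
Claim 3 (£7,725): deductible met; 25% of £7,725 = £1,931.25. Owner pays £1,931.25; OOP now £5,716.
Claim 4 (£6,367): 25% coinsurance on £6,367 = £1,591.75. Owner owes £1,591.75 (running OOP £7,307.75).
Claim 5 (£7,186): deductible already satisfied, so owner's share is 25% × £7,186 = £1,796.50. That would push OOP to £9,104.25, over the £8,250 cap, so owner pays £8,250 − £7,307.75 = £942.25.

£942.25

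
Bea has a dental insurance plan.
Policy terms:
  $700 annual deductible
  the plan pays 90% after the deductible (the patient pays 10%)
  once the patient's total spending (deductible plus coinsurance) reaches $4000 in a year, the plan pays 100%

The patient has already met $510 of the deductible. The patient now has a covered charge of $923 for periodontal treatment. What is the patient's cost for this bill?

$263.30

Remaining deductible: $700 − $510 = $190.
After the $190 deductible portion, $923 − $190 = $733 is subject to coinsurance.
Coinsurance: $733 × 10% = $73.30.
So the patient owes $190 + $73.30 = $263.30 before any cap.
Cumulative spending $510 + $263.30 = $773.30 stays under the $4000 maximum.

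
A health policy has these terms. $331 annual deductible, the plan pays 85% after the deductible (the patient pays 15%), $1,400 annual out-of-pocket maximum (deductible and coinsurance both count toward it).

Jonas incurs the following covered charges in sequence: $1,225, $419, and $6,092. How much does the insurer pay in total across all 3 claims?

Claim 1 — $1,225: deductible takes $331, $894 remains; 15% of $894 = $134.10. Patient pays $465.10; OOP now $465.10. Plan pays $1,225 − $465.10 = $759.90.
Claim 2 — $419: 15% coinsurance on $419 = $62.85. Patient owes $62.85 (running OOP $527.95). Insurer: $419 − $62.85 = $356.15.
Claim 3 — $6,092: 15% coinsurance on $6,092 = $913.80. Adding that to $527.95 gives $1,441.75, past the $1,400 cap; patient pays only $1,400 − $527.95 = $872.05. Plan pays $6,092 − $872.05 = $5,219.95.
Insurer total = bills − patient's total = $7,736 − $1,400 = $6,336.

$6,336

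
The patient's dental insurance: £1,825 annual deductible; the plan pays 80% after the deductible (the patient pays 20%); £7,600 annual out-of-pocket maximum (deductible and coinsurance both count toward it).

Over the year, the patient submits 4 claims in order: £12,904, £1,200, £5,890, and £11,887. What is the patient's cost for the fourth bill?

£2,141.20

Claim 1 — £12,904: £1,825 finishes the deductible; £11,079 goes to coinsurance; patient's 20% is £2,215.80. Patient owes £4,040.80 (running OOP £4,040.80).
Claim 2 — £1,200: deductible met; 20% of £1,200 = £240. Cost to patient: £240. OOP to date £4,280.80.
Claim 3 — £5,890: deductible already satisfied, so patient's share is 20% × £5,890 = £1,178. Patient owes £1,178 (running OOP £5,458.80).
Claim 4 — £11,887: 20% coinsurance on £11,887 = £2,377.40. Adding that to £5,458.80 gives £7,836.20, past the £7,600 cap; patient pays only £7,600 − £5,458.80 = £2,141.20.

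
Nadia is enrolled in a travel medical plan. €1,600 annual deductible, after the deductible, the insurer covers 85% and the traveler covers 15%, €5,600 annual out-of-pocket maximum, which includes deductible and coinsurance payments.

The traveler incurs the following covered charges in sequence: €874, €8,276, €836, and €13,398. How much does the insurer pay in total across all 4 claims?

€18,516.40

Claim 1 (€874): all of it applies to the deductible. Traveler owes €874 (running OOP €874). Insurer: €874 − €874 = €0.
Claim 2 (€8,276): €726 finishes the deductible; €7,550 goes to coinsurance; coinsurance €7,550 × 15% = €1,132.50. Traveler owes €1,858.50 (running OOP €2,732.50). Insurer: €8,276 − €1,858.50 = €6,417.50.
Claim 3 (€836): deductible met; 15% of €836 = €125.40. Traveler pays €125.40; OOP now €2,857.90. Plan pays €836 − €125.40 = €710.60.
Claim 4 (€13,398): 15% coinsurance on €13,398 = €2,009.70. Traveler pays €2,009.70; OOP now €4,867.60. Insurer: €13,398 − €2,009.70 = €11,388.30.
Insurer total = bills − traveler's total = €23,384 − €4,867.60 = €18,516.40.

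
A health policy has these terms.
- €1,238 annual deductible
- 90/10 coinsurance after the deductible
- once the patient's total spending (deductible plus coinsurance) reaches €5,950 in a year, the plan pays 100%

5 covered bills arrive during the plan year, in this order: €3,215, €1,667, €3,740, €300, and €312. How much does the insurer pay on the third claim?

€3,366

Bill 1, €3,215: €1,238 finishes the deductible; €1,977 goes to coinsurance; coinsurance €1,977 × 10% = €197.70. Patient pays €1,435.70; OOP now €1,435.70. Plan pays €3,215 − €1,435.70 = €1,779.30.
Bill 2, €1,667: 10% coinsurance on €1,667 = €166.70. Cost to patient: €166.70. OOP to date €1,602.40. Plan pays €1,667 − €166.70 = €1,500.30.
Bill 3, €3,740: 10% coinsurance on €3,740 = €374. Patient pays €374; OOP now €1,976.40. Insurer: €3,740 − €374 = €3,366.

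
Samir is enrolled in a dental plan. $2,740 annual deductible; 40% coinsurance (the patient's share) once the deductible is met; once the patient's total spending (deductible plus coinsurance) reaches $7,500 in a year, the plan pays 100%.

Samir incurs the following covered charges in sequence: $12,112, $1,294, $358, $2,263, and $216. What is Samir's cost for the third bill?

Bill 1, $12,112: deductible takes $2,740, $9,372 remains; coinsurance $9,372 × 40% = $3,748.80. Cost to patient: $6,488.80. OOP to date $6,488.80.
Bill 2, $1,294: deductible already satisfied, so patient's share is 40% × $1,294 = $517.60. Patient pays $517.60; OOP now $7,006.40.
Bill 3, $358: 40% coinsurance on $358 = $143.20. Cost to patient: $143.20. OOP to date $7,149.60.

$143.20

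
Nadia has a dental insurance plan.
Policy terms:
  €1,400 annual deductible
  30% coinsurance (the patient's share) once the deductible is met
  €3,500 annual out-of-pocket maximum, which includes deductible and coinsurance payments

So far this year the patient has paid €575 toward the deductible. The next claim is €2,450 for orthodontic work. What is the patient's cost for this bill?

€1,312.50

Deductible still to meet: €1,400 − €575 = €825.
After the €825 deductible portion, €2,450 − €825 = €1,625 is subject to coinsurance.
30% of €1,625 = €487.50 falls to the patient.
That puts the patient's cost at €825 + €487.50 = €1,312.50 before any cap.
Year-to-date out-of-pocket becomes €575 + €1,312.50 = €1,887.50, still under the €3,500 maximum, so no cap applies.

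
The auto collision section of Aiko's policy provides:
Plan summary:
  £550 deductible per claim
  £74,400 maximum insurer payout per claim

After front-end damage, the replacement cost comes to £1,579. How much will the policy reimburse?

£1,029

Less the £550 deductible: £1,579 − £550 = £1,029.
£1,029 ≤ £74,400, so the limit doesn't bind; insurer pays £1,029.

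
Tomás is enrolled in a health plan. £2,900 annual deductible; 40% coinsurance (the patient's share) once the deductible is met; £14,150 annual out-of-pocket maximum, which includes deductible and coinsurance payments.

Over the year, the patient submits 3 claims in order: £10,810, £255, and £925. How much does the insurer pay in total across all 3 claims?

#1 (£10,810): £2,900 to deductible, leaving £7,910; 40% of £7,910 = £3,164. Patient pays £6,064; OOP now £6,064. Insurer: £10,810 − £6,064 = £4,746.
#2 (£255): deductible met; 40% of £255 = £102. Patient owes £102 (running OOP £6,166). Plan pays £255 − £102 = £153.
#3 (£925): 40% coinsurance on £925 = £370. Patient pays £370; OOP now £6,536. Insurer: £925 − £370 = £555.
Insurer total = bills − patient's total = £11,990 − £6,536 = £5,454.

£5,454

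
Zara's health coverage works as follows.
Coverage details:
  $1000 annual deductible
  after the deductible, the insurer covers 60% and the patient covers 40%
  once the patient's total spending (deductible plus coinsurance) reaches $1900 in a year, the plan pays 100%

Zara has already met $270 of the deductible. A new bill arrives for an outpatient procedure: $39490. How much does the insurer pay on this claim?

$37860

Deductible still to meet: $1000 − $270 = $730.
That leaves $39490 − $730 = $38760 for coinsurance.
40% of $38760 = $15504 falls to the patient.
So the patient owes $730 + $15504 = $16234 before any cap.
Adding $16234 to the $270 already spent would give $16504, which exceeds the $1900 cap; the patient pays just $1900 − $270 = $1630.
Insurer pays the balance: $39490 − $1630 = $37860.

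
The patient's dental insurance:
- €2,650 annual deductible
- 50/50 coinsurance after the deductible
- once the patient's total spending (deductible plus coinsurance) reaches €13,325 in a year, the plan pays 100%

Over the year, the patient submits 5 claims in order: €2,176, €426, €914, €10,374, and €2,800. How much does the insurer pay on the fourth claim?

#1 (€2,176): all of it applies to the deductible. Patient owes €2,176 (running OOP €2,176). Insurer: €2,176 − €2,176 = €0.
#2 (€426): all of it applies to the deductible. Patient pays €426; OOP now €2,602. Insurer: €426 − €426 = €0.
#3 (€914): €48 finishes the deductible; €866 goes to coinsurance; coinsurance €866 × 50% = €433. Cost to patient: €481. OOP to date €3,083. Plan pays €914 − €481 = €433.
#4 (€10,374): deductible already satisfied, so patient's share is 50% × €10,374 = €5,187. Cost to patient: €5,187. OOP to date €8,270. Plan pays €10,374 − €5,187 = €5,187.

€5,187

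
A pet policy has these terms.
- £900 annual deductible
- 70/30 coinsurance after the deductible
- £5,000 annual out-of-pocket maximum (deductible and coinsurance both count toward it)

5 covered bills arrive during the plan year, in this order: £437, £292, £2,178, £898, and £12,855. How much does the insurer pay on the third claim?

#1 (£437): entire amount goes to the deductible. Owner owes £437 (running OOP £437). Plan pays £437 − £437 = £0.
#2 (£292): all of it applies to the deductible. Owner pays £292; OOP now £729. Plan pays £292 − £292 = £0.
#3 (£2,178): £171 to deductible, leaving £2,007; 30% of £2,007 = £602.10. Cost to owner: £773.10. OOP to date £1,502.10. Plan pays £2,178 − £773.10 = £1,404.90.

£1,404.90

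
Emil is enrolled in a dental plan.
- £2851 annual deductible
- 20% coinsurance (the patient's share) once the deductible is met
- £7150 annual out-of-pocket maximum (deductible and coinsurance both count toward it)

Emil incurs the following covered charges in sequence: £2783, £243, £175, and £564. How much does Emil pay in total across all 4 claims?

#1 (£2783): fully absorbed by the deductible. Patient owes £2783 (running OOP £2783).
#2 (£243): £68 finishes the deductible; £175 goes to coinsurance; 20% of £175 = £35. Patient owes £103 (running OOP £2886).
#3 (£175): 20% coinsurance on £175 = £35. Patient pays £35; OOP now £2921.
#4 (£564): deductible met; 20% of £564 = £112.80. Patient pays £112.80; OOP now £3033.80.
Summing the patient's payments: £2783 + £103 + £35 + £112.80 = £3033.80.

£3033.80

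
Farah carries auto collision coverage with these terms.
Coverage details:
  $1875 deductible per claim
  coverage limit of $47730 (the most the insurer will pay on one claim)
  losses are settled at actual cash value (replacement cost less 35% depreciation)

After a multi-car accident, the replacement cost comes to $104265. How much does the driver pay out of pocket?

$56535

At 35% depreciation, ACV = $104265 − $36492.75 = $67772.25.
Less the $1875 deductible: $67772.25 − $1875 = $65897.25.
$65897.25 exceeds the $47730 limit, so the insurer pays the limit: $47730.
Out of pocket: $104265 − $47730 = $56535.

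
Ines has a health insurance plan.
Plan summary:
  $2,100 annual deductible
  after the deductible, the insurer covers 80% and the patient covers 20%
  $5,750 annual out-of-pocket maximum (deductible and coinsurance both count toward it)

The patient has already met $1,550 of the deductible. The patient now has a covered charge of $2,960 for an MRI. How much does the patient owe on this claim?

$1,032

$1,550 of the $2,100 deductible is already met, leaving $550.
After the $550 deductible portion, $2,960 − $550 = $2,410 is subject to coinsurance.
Patient's 20% share of $2,410 is $482.
That puts the patient's cost at $550 + $482 = $1,032 before any cap.
Total out-of-pocket so far would be $1,550 + $1,032 = $2,582, below the $5,750 cap — no reduction.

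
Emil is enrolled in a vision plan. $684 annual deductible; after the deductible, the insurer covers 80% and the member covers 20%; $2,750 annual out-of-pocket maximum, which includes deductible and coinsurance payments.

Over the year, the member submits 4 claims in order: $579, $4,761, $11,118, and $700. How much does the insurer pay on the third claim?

$9,983.20

Claim 1 — $579: all of it applies to the deductible. Member owes $579 (running OOP $579). Insurer: $579 − $579 = $0.
Claim 2 — $4,761: $105 finishes the deductible; $4,656 goes to coinsurance; member's 20% is $931.20. Member pays $1,036.20; OOP now $1,615.20. Plan pays $4,761 − $1,036.20 = $3,724.80.
Claim 3 — $11,118: 20% coinsurance on $11,118 = $2,223.60. That would push OOP to $3,838.80, over the $2,750 cap, so member pays $2,750 − $1,615.20 = $1,134.80. Insurer: $11,118 − $1,134.80 = $9,983.20.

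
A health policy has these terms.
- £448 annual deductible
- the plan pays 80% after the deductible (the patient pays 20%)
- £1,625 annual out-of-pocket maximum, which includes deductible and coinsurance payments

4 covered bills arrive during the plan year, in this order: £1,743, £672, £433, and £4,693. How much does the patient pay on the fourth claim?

£697

Claim 1 (£1,743): £448 finishes the deductible; £1,295 goes to coinsurance; patient's 20% is £259. Cost to patient: £707. OOP to date £707.
Claim 2 (£672): deductible already satisfied, so patient's share is 20% × £672 = £134.40. Patient owes £134.40 (running OOP £841.40).
Claim 3 (£433): deductible met; 20% of £433 = £86.60. Patient owes £86.60 (running OOP £928).
Claim 4 (£4,693): 20% coinsurance on £4,693 = £938.60. OOP would hit £1,866.60 > £1,625, so the cap limits the patient to £1,625 − £928 = £697.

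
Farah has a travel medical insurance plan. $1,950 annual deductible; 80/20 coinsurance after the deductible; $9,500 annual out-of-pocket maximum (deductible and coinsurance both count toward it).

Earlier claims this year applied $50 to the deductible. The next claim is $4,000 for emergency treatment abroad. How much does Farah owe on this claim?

$2,320

$50 of the $1,950 deductible is already met, leaving $1,900.
That leaves $4,000 − $1,900 = $2,100 for coinsurance.
Coinsurance: $2,100 × 20% = $420.
Traveler responsibility before any cap: $1,900 + $420 = $2,320.
Total out-of-pocket so far would be $50 + $2,320 = $2,370, below the $9,500 cap — no reduction.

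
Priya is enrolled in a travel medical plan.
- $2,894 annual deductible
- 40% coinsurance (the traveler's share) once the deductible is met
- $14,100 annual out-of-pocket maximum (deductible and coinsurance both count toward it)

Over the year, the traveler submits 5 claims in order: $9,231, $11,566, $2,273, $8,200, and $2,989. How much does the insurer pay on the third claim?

$1,363.80

Bill 1, $9,231: $2,894 to deductible, leaving $6,337; 40% of $6,337 = $2,534.80. Traveler pays $5,428.80; OOP now $5,428.80. Plan pays $9,231 − $5,428.80 = $3,802.20.
Bill 2, $11,566: 40% coinsurance on $11,566 = $4,626.40. Traveler pays $4,626.40; OOP now $10,055.20. Plan pays $11,566 − $4,626.40 = $6,939.60.
Bill 3, $2,273: deductible already satisfied, so traveler's share is 40% × $2,273 = $909.20. Traveler pays $909.20; OOP now $10,964.40. Insurer: $2,273 − $909.20 = $1,363.80.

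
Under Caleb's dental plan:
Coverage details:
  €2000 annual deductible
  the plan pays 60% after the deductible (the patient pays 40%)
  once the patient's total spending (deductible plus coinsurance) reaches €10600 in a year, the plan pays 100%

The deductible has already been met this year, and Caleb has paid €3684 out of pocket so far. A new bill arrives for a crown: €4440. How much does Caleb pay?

With the deductible met, the entire €4440 is subject to coinsurance.
Patient's 40% share of €4440 is €1776.
Total out-of-pocket so far would be €3684 + €1776 = €5460, below the €10600 cap — no reduction.

€1776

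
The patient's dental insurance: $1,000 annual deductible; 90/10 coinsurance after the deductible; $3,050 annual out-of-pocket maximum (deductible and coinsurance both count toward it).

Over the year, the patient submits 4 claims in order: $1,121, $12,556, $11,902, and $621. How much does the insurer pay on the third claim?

Claim 1 — $1,121: $1,000 finishes the deductible; $121 goes to coinsurance; 10% of $121 = $12.10. Patient pays $1,012.10; OOP now $1,012.10. Plan pays $1,121 − $1,012.10 = $108.90.
Claim 2 — $12,556: deductible met; 10% of $12,556 = $1,255.60. Cost to patient: $1,255.60. OOP to date $2,267.70. Insurer: $12,556 − $1,255.60 = $11,300.40.
Claim 3 — $11,902: 10% coinsurance on $11,902 = $1,190.20. Adding that to $2,267.70 gives $3,457.90, past the $3,050 cap; patient pays only $3,050 − $2,267.70 = $782.30. Plan pays $11,902 − $782.30 = $11,119.70.

$11,119.70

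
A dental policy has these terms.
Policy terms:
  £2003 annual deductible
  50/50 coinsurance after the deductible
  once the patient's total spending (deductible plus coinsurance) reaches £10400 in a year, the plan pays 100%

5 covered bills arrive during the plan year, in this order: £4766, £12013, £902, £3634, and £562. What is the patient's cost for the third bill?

£451

#1 (£4766): £2003 finishes the deductible; £2763 goes to coinsurance; 50% of £2763 = £1381.50. Cost to patient: £3384.50. OOP to date £3384.50.
#2 (£12013): deductible met; 50% of £12013 = £6006.50. Patient pays £6006.50; OOP now £9391.
#3 (£902): deductible met; 50% of £902 = £451. Patient owes £451 (running OOP £9842).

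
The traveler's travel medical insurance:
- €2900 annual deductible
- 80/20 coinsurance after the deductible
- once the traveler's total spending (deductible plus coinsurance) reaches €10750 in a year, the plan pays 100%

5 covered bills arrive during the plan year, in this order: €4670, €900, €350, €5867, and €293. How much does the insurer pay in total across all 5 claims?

#1 (€4670): deductible takes €2900, €1770 remains; coinsurance €1770 × 20% = €354. Traveler pays €3254; OOP now €3254. Insurer: €4670 − €3254 = €1416.
#2 (€900): deductible met; 20% of €900 = €180. Traveler pays €180; OOP now €3434. Insurer: €900 − €180 = €720.
#3 (€350): deductible met; 20% of €350 = €70. Traveler pays €70; OOP now €3504. Insurer: €350 − €70 = €280.
#4 (€5867): deductible already satisfied, so traveler's share is 20% × €5867 = €1173.40. Traveler pays €1173.40; OOP now €4677.40. Plan pays €5867 − €1173.40 = €4693.60.
#5 (€293): deductible already satisfied, so traveler's share is 20% × €293 = €58.60. Traveler owes €58.60 (running OOP €4736). Plan pays €293 − €58.60 = €234.40.
Insurer total = bills − traveler's total = €12080 − €4736 = €7344.

€7344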